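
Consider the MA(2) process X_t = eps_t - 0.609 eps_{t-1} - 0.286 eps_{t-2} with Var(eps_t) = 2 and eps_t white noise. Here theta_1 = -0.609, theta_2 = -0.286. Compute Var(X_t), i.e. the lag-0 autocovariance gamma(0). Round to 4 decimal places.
\gamma(0) = 2.9054

For an MA(q) process X_t = eps_t + sum_i theta_i eps_{t-i} with
Var(eps_t) = sigma^2, the variance is
  gamma(0) = sigma^2 * (1 + sum_i theta_i^2).
  sum_i theta_i^2 = (-0.609)^2 + (-0.286)^2 = 0.370881 + 0.081796 = 0.452677.
  gamma(0) = 2 * (1 + 0.452677) = 2 * 1.452677 = 2.905354, which rounds to 2.9054.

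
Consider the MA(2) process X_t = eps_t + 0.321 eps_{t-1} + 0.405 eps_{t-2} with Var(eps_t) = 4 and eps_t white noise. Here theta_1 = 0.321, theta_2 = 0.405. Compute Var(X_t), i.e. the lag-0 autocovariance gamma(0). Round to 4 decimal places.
\gamma(0) = 5.0683

For an MA(q) process X_t = eps_t + sum_i theta_i eps_{t-i} with
Var(eps_t) = sigma^2, the variance is
  gamma(0) = sigma^2 * (1 + sum_i theta_i^2).
  sum_i theta_i^2 = (0.321)^2 + (0.405)^2 = 0.103041 + 0.164025 = 0.267066.
  gamma(0) = 4 * (1 + 0.267066) = 4 * 1.267066 = 5.068264, which rounds to 5.0683.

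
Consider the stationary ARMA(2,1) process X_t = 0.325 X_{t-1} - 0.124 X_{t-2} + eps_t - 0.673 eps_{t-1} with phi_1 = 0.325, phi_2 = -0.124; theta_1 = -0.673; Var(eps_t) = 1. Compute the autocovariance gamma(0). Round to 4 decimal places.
\gamma(0) = 1.1789

Multiply the model equation by X_{t-k} and take expectations. With theta_0 = psi_0 = 1 and psi_j the MA(infinity) weights, this gives
  gamma(k) - sum_i phi_i gamma(k-i) = c_k,
  c_k = sigma^2 * sum_{j=k..q} theta_j psi_{j-k}   (c_k = 0 for k > q),
using gamma(-m) = gamma(m).
psi-weights needed (psi_j = theta_j + sum_i phi_i psi_{j-i}):
  psi_1 = theta_1 + phi_1 = -0.673 + (0.325) = -0.348
Right-hand sides:
  c_0 = sigma^2 (1 + theta_1 psi_1) = 1 * (1 + (-0.673)(-0.348)) = 1 * 1.234204 = 1.234204
  c_1 = sigma^2 theta_1 = 1 * (-0.673) = -0.673
  c_2 = 0
Equations for k = 0, 1, 2 (AR order 2, c_2 = 0):
  (E0) gamma(0) = phi_1 gamma(1) + phi_2 gamma(2) + c_0
  (E1) gamma(1) = phi_1 gamma(0) + phi_2 gamma(1) + c_1
  (E2) gamma(2) = phi_1 gamma(1) + phi_2 gamma(0)
From (E1): gamma(1) = A gamma(0) + B with
  A = phi_1 / (1 - phi_2) = 0.325 / 1.124 = 0.289146,   B = c_1 / (1 - phi_2) = -0.673 / 1.124 = -0.598754.
Insert (E2) into (E0): gamma(0) (1 - phi_2^2) = phi_1 (1 + phi_2) gamma(1) + c_0.
  phi_1 (1 + phi_2) = (0.325)(0.876) = 0.2847,   1 - phi_2^2 = 0.984624.
Replace gamma(1) by A gamma(0) + B and collect gamma(0):
  gamma(0) [0.984624 - (0.2847)(0.289146)] = (0.2847)(-0.598754) + 1.234204
  gamma(0) * 0.902304 = 1.063739
  gamma(0) = 1.063739 / 0.902304 = 1.178914.
Therefore gamma(0) = 1.1789 (to 4 decimal places).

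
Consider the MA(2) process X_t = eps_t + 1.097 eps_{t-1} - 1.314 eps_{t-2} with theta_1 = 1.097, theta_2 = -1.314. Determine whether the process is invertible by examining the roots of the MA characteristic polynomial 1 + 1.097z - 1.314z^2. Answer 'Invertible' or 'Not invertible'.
\text{Not invertible}

The MA(q) characteristic polynomial is P(z) = 1 + 1.097z - 1.314z^2.
Invertibility requires all roots to lie outside the unit circle, i.e. |z| > 1 for every root.
Set 1 + (1.097) z + (-1.314) z^2 = 0, i.e. a z^2 + b z + c = 0 with a = -1.314, b = 1.097, c = 1.
Discriminant D = b^2 - 4ac = (1.097)^2 - 4*(-1.314)*1 = 1.203409 - (-5.256) = 6.459409.
D >= 0, so the roots are real: z = (-b +/- sqrt(D)) / (2a) = (-1.097 +/- 2.541537) / (-2.628).
  z_1 = (-1.097 + 2.541537) / (-2.628) = -0.5497,   |z_1| = 0.5497.
  z_2 = (-1.097 - 2.541537) / (-2.628) = 1.3845,   |z_2| = 1.3845.
Moduli of all roots: 0.5497, 1.3845.
All moduli strictly greater than 1? No.
Verdict: Not invertible.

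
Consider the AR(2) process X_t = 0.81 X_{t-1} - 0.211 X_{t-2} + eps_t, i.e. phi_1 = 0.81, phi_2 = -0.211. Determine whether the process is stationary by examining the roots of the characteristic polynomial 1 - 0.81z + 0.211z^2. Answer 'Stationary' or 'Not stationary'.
\text{Stationary}

The AR(p) characteristic polynomial is P(z) = 1 - 0.81z + 0.211z^2.
Stationarity requires all roots to lie outside the unit circle, i.e. |z| > 1 for every root.
Set 1 + (-0.81) z + (0.211) z^2 = 0, i.e. a z^2 + b z + c = 0 with a = 0.211, b = -0.81, c = 1.
Discriminant D = b^2 - 4ac = (-0.81)^2 - 4*(0.211)*1 = 0.6561 - (0.844) = -0.1879.
D < 0, so the roots are the complex-conjugate pair z = (-b +/- i sqrt(-D)) / (2a) = 1.9194 +/- 1.0272i.
For a conjugate pair |z|^2 = z * conj(z) = (product of roots) = c/a = 1/(0.211) = 4.739336, so |z| = sqrt(4.739336) = 2.177 for both roots.
Moduli of all roots: 2.1770, 2.1770.
All moduli strictly greater than 1? Yes.
Verdict: Stationary.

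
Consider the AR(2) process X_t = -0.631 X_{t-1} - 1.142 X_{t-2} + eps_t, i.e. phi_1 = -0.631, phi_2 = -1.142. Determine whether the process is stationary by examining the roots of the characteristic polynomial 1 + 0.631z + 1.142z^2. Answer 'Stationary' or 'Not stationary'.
\text{Not stationary}

The AR(p) characteristic polynomial is P(z) = 1 + 0.631z + 1.142z^2.
Stationarity requires all roots to lie outside the unit circle, i.e. |z| > 1 for every root.
Set 1 + (0.631) z + (1.142) z^2 = 0, i.e. a z^2 + b z + c = 0 with a = 1.142, b = 0.631, c = 1.
Discriminant D = b^2 - 4ac = (0.631)^2 - 4*(1.142)*1 = 0.398161 - (4.568) = -4.169839.
D < 0, so the roots are the complex-conjugate pair z = (-b +/- i sqrt(-D)) / (2a) = -0.2763 +/- 0.8941i.
For a conjugate pair |z|^2 = z * conj(z) = (product of roots) = c/a = 1/(1.142) = 0.875657, so |z| = sqrt(0.875657) = 0.9358 for both roots.
Moduli of all roots: 0.9358, 0.9358.
All moduli strictly greater than 1? No.
Verdict: Not stationary.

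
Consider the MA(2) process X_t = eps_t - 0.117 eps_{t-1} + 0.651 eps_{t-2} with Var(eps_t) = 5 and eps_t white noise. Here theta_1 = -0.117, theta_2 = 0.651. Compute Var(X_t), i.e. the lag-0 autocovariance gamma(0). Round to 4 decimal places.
\gamma(0) = 7.1875

For an MA(q) process X_t = eps_t + sum_i theta_i eps_{t-i} with
Var(eps_t) = sigma^2, the variance is
  gamma(0) = sigma^2 * (1 + sum_i theta_i^2).
  sum_i theta_i^2 = (-0.117)^2 + (0.651)^2 = 0.013689 + 0.423801 = 0.43749.
  gamma(0) = 5 * (1 + 0.43749) = 5 * 1.43749 = 7.18745, which rounds to 7.1875.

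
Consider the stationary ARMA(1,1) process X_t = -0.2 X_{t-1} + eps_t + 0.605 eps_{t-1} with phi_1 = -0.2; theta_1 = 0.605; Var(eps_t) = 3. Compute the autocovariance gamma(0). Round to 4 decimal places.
\gamma(0) = 3.5126

Multiply the model equation by X_{t-k} and take expectations. With theta_0 = psi_0 = 1 and psi_j the MA(infinity) weights, this gives
  gamma(k) - sum_i phi_i gamma(k-i) = c_k,
  c_k = sigma^2 * sum_{j=k..q} theta_j psi_{j-k}   (c_k = 0 for k > q),
using gamma(-m) = gamma(m).
psi-weights needed (psi_j = theta_j + sum_i phi_i psi_{j-i}):
  psi_1 = theta_1 + phi_1 = 0.605 + (-0.2) = 0.405
Right-hand sides:
  c_0 = sigma^2 (1 + theta_1 psi_1) = 3 * (1 + (0.605)(0.405)) = 3 * 1.245025 = 3.735075
  c_1 = sigma^2 theta_1 = 3 * (0.605) = 1.815
  c_2 = 0
Equations for k = 0 and k = 1 (AR order 1):
  gamma(0) = phi_1 gamma(1) + c_0
  gamma(1) = phi_1 gamma(0) + c_1
Substituting the second into the first: gamma(0) (1 - phi_1^2) = c_0 + phi_1 c_1, so
  gamma(0) = (c_0 + phi_1 c_1) / (1 - phi_1^2) = (3.735075 + (-0.2)(1.815)) / (1 - (-0.2)^2) = 3.372075 / 0.96 = 3.512578.
Therefore gamma(0) = 3.5126 (to 4 decimal places).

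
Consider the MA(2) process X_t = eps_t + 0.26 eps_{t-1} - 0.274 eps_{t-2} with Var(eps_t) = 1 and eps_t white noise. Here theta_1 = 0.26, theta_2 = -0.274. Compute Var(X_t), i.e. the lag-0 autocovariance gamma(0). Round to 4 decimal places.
\gamma(0) = 1.1427

For an MA(q) process X_t = eps_t + sum_i theta_i eps_{t-i} with
Var(eps_t) = sigma^2, the variance is
  gamma(0) = sigma^2 * (1 + sum_i theta_i^2).
  sum_i theta_i^2 = (0.26)^2 + (-0.274)^2 = 0.0676 + 0.075076 = 0.142676.
  gamma(0) = 1 * (1 + 0.142676) = 1 * 1.142676 = 1.142676, which rounds to 1.1427.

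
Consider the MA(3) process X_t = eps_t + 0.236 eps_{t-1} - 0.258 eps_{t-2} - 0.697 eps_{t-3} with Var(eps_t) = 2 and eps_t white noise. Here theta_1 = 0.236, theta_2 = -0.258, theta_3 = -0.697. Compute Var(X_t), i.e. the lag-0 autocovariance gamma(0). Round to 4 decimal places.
\gamma(0) = 3.2161

For an MA(q) process X_t = eps_t + sum_i theta_i eps_{t-i} with
Var(eps_t) = sigma^2, the variance is
  gamma(0) = sigma^2 * (1 + sum_i theta_i^2).
  sum_i theta_i^2 = (0.236)^2 + (-0.258)^2 + (-0.697)^2 = 0.055696 + 0.066564 + 0.485809 = 0.608069.
  gamma(0) = 2 * (1 + 0.608069) = 2 * 1.608069 = 3.216138, which rounds to 3.2161.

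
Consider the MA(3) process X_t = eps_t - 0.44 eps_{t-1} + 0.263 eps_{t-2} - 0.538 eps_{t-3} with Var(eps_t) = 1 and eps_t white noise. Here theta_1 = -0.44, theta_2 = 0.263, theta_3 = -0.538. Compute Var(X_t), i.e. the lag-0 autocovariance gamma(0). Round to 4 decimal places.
\gamma(0) = 1.5522

For an MA(q) process X_t = eps_t + sum_i theta_i eps_{t-i} with
Var(eps_t) = sigma^2, the variance is
  gamma(0) = sigma^2 * (1 + sum_i theta_i^2).
  sum_i theta_i^2 = (-0.44)^2 + (0.263)^2 + (-0.538)^2 = 0.1936 + 0.069169 + 0.289444 = 0.552213.
  gamma(0) = 1 * (1 + 0.552213) = 1 * 1.552213 = 1.552213, which rounds to 1.5522.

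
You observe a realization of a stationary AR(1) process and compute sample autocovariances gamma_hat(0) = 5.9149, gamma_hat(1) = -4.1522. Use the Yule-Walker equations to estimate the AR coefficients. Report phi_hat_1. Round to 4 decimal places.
\hat\phi_{1} = -0.7020

The Yule-Walker equations for an AR(p) process read, in matrix form,
  Gamma_p phi = r_p,   with   (Gamma_p)_{ij} = gamma(|i - j|),
                       (r_p)_i = gamma(i),   i,j = 1..p.
Substitute the sample gammas (Toeplitz matrix and right-hand side of size 1):
  Gamma_p = [[5.9149]]
  r_p     = [-4.1522]
With p = 1 this is the single equation gamma(0) phi_1 = gamma(1):
  phi_hat_1 = gamma(1) / gamma(0) = -4.1522 / 5.9149 = -0.7020.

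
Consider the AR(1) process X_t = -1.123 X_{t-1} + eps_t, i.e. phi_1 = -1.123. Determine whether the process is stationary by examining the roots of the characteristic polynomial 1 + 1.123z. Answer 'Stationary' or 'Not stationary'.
\text{Not stationary}

The AR(p) characteristic polynomial is P(z) = 1 + 1.123z.
Stationarity requires all roots to lie outside the unit circle, i.e. |z| > 1 for every root.
This is linear in z: 1 + (1.123) z = 0  =>  z = -1/(1.123) = -0.890472,  |z| = 0.890472.
Moduli of all roots: 0.8905.
All moduli strictly greater than 1? No.
Verdict: Not stationary.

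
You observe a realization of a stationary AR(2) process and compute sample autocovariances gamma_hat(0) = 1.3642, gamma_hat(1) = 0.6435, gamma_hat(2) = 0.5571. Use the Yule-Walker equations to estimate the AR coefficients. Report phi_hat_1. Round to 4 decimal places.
\hat\phi_{1} = 0.3589

The Yule-Walker equations for an AR(p) process read, in matrix form,
  Gamma_p phi = r_p,   with   (Gamma_p)_{ij} = gamma(|i - j|),
                       (r_p)_i = gamma(i),   i,j = 1..p.
Substitute the sample gammas (Toeplitz matrix and right-hand side of size 2):
  Gamma_p = [[1.3642, 0.6435], [0.6435, 1.3642]]
  r_p     = [0.6435, 0.5571]
Written out:
  1.3642 phi_1 + 0.6435 phi_2 = 0.6435
  0.6435 phi_1 + 1.3642 phi_2 = 0.5571
Solve by Cramer's rule:
  det = gamma(0)^2 - gamma(1)^2 = (1.3642)^2 - (0.6435)^2 = 1.86104164 - 0.41409225 = 1.44694939
  phi_hat_1 = [gamma(1) gamma(0) - gamma(1) gamma(2)] / det = [(0.6435)(1.3642) - (0.6435)(0.5571)] / 1.44694939 = 0.51936885 / 1.44694939 = 0.3589
  phi_hat_2 = [gamma(0) gamma(2) - gamma(1)^2] / det = [(1.3642)(0.5571) - (0.6435)^2] / 1.44694939 = 0.34590357 / 1.44694939 = 0.2391
So phi_hat = [0.3589, 0.2391].
Therefore phi_hat_1 = 0.3589.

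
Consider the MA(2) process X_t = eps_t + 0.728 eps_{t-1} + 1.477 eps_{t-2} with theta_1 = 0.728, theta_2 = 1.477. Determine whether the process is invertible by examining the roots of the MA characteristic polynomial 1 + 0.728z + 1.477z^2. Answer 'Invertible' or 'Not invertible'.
\text{Not invertible}

The MA(q) characteristic polynomial is P(z) = 1 + 0.728z + 1.477z^2.
Invertibility requires all roots to lie outside the unit circle, i.e. |z| > 1 for every root.
Set 1 + (0.728) z + (1.477) z^2 = 0, i.e. a z^2 + b z + c = 0 with a = 1.477, b = 0.728, c = 1.
Discriminant D = b^2 - 4ac = (0.728)^2 - 4*(1.477)*1 = 0.529984 - (5.908) = -5.378016.
D < 0, so the roots are the complex-conjugate pair z = (-b +/- i sqrt(-D)) / (2a) = -0.2464 +/- 0.7851i.
For a conjugate pair |z|^2 = z * conj(z) = (product of roots) = c/a = 1/(1.477) = 0.677048, so |z| = sqrt(0.677048) = 0.8228 for both roots.
Moduli of all roots: 0.8228, 0.8228.
All moduli strictly greater than 1? No.
Verdict: Not invertible.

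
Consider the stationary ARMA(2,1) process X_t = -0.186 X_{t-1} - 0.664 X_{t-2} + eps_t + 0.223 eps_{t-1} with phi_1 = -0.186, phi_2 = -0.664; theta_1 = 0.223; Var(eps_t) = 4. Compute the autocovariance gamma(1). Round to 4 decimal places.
\gamma(1) = -0.2737

Multiply the model equation by X_{t-k} and take expectations. With theta_0 = psi_0 = 1 and psi_j the MA(infinity) weights, this gives
  gamma(k) - sum_i phi_i gamma(k-i) = c_k,
  c_k = sigma^2 * sum_{j=k..q} theta_j psi_{j-k}   (c_k = 0 for k > q),
using gamma(-m) = gamma(m).
psi-weights needed (psi_j = theta_j + sum_i phi_i psi_{j-i}):
  psi_1 = theta_1 + phi_1 = 0.223 + (-0.186) = 0.037
Right-hand sides:
  c_0 = sigma^2 (1 + theta_1 psi_1) = 4 * (1 + (0.223)(0.037)) = 4 * 1.008251 = 4.033004
  c_1 = sigma^2 theta_1 = 4 * (0.223) = 0.892
  c_2 = 0
Equations for k = 0, 1, 2 (AR order 2, c_2 = 0):
  (E0) gamma(0) = phi_1 gamma(1) + phi_2 gamma(2) + c_0
  (E1) gamma(1) = phi_1 gamma(0) + phi_2 gamma(1) + c_1
  (E2) gamma(2) = phi_1 gamma(1) + phi_2 gamma(0)
From (E1): gamma(1) = A gamma(0) + B with
  A = phi_1 / (1 - phi_2) = -0.186 / 1.664 = -0.111779,   B = c_1 / (1 - phi_2) = 0.892 / 1.664 = 0.536058.
Insert (E2) into (E0): gamma(0) (1 - phi_2^2) = phi_1 (1 + phi_2) gamma(1) + c_0.
  phi_1 (1 + phi_2) = (-0.186)(0.336) = -0.062496,   1 - phi_2^2 = 0.559104.
Replace gamma(1) by A gamma(0) + B and collect gamma(0):
  gamma(0) [0.559104 - (-0.062496)(-0.111779)] = (-0.062496)(0.536058) + 4.033004
  gamma(0) * 0.552118 = 3.999503
  gamma(0) = 3.999503 / 0.552118 = 7.243924.
  gamma(1) = A gamma(0) + B = (-0.111779)(7.243924) + (0.536058) = -0.27366.
Therefore gamma(1) = -0.2737 (to 4 decimal places).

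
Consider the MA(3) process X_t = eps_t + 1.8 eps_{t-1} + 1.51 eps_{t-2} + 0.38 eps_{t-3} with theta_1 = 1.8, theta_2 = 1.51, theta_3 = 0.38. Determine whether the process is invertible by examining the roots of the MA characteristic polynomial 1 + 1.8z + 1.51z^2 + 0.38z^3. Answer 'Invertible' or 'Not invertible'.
\text{Invertible}

The MA(q) characteristic polynomial is P(z) = 1 + 1.8z + 1.51z^2 + 0.38z^3.
Invertibility requires all roots to lie outside the unit circle, i.e. |z| > 1 for every root.
Degree 3: look for a simple real root z0 first, then factor out (1 - z/z0) and solve the remaining quadratic.
Testing z0 = -2.5: P(-2.5) = 1 + (1.8)(-2.5) + (1.51)(-2.5)^2 + (0.38)(-2.5)^3
  = 1 + (-4.5) + (9.4375) + (-5.9375) = 0.  So z_0 = -2.5 is a root, |z_0| = 2.5.
Divide out the factor (1 + 0.4 z) = (1 - z/z0) (since 1/z0 = -0.4):
  P(z) = (1 + 0.4 z)(1 + (1.4) z + (0.95) z^2)
  [check: z-coef 1.4 - (-0.4) = 1.8; z^2-coef 0.95 - (-0.4)(1.4) = 1.51; z^3-coef -(-0.4)(0.95) = 0.38.]
Remaining roots from the quadratic factor 1 + (1.4) z + (0.95) z^2:
  Set 1 + (1.4) z + (0.95) z^2 = 0, i.e. a z^2 + b z + c = 0 with a = 0.95, b = 1.4, c = 1.
  Discriminant D = b^2 - 4ac = (1.4)^2 - 4*(0.95)*1 = 1.96 - (3.8) = -1.84.
  D < 0, so the roots are the complex-conjugate pair z = (-b +/- i sqrt(-D)) / (2a) = -0.7368 +/- 0.7139i.
  For a conjugate pair |z|^2 = z * conj(z) = (product of roots) = c/a = 1/(0.95) = 1.052632, so |z| = sqrt(1.052632) = 1.026 for both roots.
Moduli of all roots: 2.5000, 1.0260, 1.0260.
All moduli strictly greater than 1? Yes.
Verdict: Invertible.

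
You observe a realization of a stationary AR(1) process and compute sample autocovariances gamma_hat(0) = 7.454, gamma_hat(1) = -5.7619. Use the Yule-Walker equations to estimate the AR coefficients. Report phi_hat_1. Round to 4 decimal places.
\hat\phi_{1} = -0.7730

The Yule-Walker equations for an AR(p) process read, in matrix form,
  Gamma_p phi = r_p,   with   (Gamma_p)_{ij} = gamma(|i - j|),
                       (r_p)_i = gamma(i),   i,j = 1..p.
Substitute the sample gammas (Toeplitz matrix and right-hand side of size 1):
  Gamma_p = [[7.454]]
  r_p     = [-5.7619]
With p = 1 this is the single equation gamma(0) phi_1 = gamma(1):
  phi_hat_1 = gamma(1) / gamma(0) = -5.7619 / 7.454 = -0.7730.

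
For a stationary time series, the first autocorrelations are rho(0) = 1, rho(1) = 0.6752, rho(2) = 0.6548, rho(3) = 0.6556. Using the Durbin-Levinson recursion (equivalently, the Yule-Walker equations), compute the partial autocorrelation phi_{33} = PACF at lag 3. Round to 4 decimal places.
\phi_{33} = 0.2721

The PACF at lag k is phi_{kk}, the last component of the solution
to the Yule-Walker system G_k phi = r_k where
  (G_k)_{ij} = rho(|i - j|), (r_k)_i = rho(i), i,j = 1..k.
Equivalently, Durbin-Levinson gives phi_{kk} iteratively:
  phi_{11} = rho(1)
  phi_{kk} = [rho(k) - sum_{j=1..k-1} phi_{k-1,j} rho(k-j)]
            / [1 - sum_{j=1..k-1} phi_{k-1,j} rho(j)],
  phi_{k,j} = phi_{k-1,j} - phi_{kk} phi_{k-1,k-j},  j = 1..k-1.
Step k = 1:
  phi_11 = rho(1) = 0.6752.
Step k = 2:
  phi_22 = [rho(2) - phi_11 rho(1)] / [1 - phi_11 rho(1)] = [0.6548 - (0.6752)(0.6752)] / [1 - (0.6752)(0.6752)]
         = 0.19890496 / 0.54410496 = 0.365564.
  Update: phi_21 = phi_11 - phi_22 phi_11 = 0.6752 - (0.365564)(0.6752) = 0.428371.
Step k = 3:
  phi_33 = [rho(3) - phi_21 rho(2) - phi_22 rho(1)] / [1 - phi_21 rho(1) - phi_22 rho(2)]
    numerator   = 0.6556 - (0.428371)(0.6548) - (0.365564)(0.6752) = 0.12827383
    denominator = 1 - (0.428371)(0.6752) - (0.365564)(0.6548) = 0.47139255
  phi_33 = 0.12827383 / 0.47139255 = 0.2721.
Therefore phi_{33} = 0.2721.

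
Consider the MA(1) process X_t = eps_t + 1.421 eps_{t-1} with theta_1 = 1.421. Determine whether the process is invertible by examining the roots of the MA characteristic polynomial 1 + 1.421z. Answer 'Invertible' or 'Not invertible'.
\text{Not invertible}

The MA(q) characteristic polynomial is P(z) = 1 + 1.421z.
Invertibility requires all roots to lie outside the unit circle, i.e. |z| > 1 for every root.
This is linear in z: 1 + (1.421) z = 0  =>  z = -1/(1.421) = -0.70373,  |z| = 0.70373.
Moduli of all roots: 0.7037.
All moduli strictly greater than 1? No.
Verdict: Not invertible.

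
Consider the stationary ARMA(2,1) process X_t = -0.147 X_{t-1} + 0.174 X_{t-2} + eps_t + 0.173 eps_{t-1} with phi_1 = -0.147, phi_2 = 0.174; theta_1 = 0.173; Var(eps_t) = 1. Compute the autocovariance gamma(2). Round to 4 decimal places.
\gamma(2) = 0.1756

Multiply the model equation by X_{t-k} and take expectations. With theta_0 = psi_0 = 1 and psi_j the MA(infinity) weights, this gives
  gamma(k) - sum_i phi_i gamma(k-i) = c_k,
  c_k = sigma^2 * sum_{j=k..q} theta_j psi_{j-k}   (c_k = 0 for k > q),
using gamma(-m) = gamma(m).
psi-weights needed (psi_j = theta_j + sum_i phi_i psi_{j-i}):
  psi_1 = theta_1 + phi_1 = 0.173 + (-0.147) = 0.026
Right-hand sides:
  c_0 = sigma^2 (1 + theta_1 psi_1) = 1 * (1 + (0.173)(0.026)) = 1 * 1.004498 = 1.004498
  c_1 = sigma^2 theta_1 = 1 * (0.173) = 0.173
  c_2 = 0
Equations for k = 0, 1, 2 (AR order 2, c_2 = 0):
  (E0) gamma(0) = phi_1 gamma(1) + phi_2 gamma(2) + c_0
  (E1) gamma(1) = phi_1 gamma(0) + phi_2 gamma(1) + c_1
  (E2) gamma(2) = phi_1 gamma(1) + phi_2 gamma(0)
From (E1): gamma(1) = A gamma(0) + B with
  A = phi_1 / (1 - phi_2) = -0.147 / 0.826 = -0.177966,   B = c_1 / (1 - phi_2) = 0.173 / 0.826 = 0.209443.
Insert (E2) into (E0): gamma(0) (1 - phi_2^2) = phi_1 (1 + phi_2) gamma(1) + c_0.
  phi_1 (1 + phi_2) = (-0.147)(1.174) = -0.172578,   1 - phi_2^2 = 0.969724.
Replace gamma(1) by A gamma(0) + B and collect gamma(0):
  gamma(0) [0.969724 - (-0.172578)(-0.177966)] = (-0.172578)(0.209443) + 1.004498
  gamma(0) * 0.939011 = 0.968353
  gamma(0) = 0.968353 / 0.939011 = 1.031248.
  gamma(1) = A gamma(0) + B = (-0.177966)(1.031248) + (0.209443) = 0.025916.
  gamma(2) = phi_1 gamma(1) + phi_2 gamma(0) = (-0.147)(0.025916) + (0.174)(1.031248) = 0.175627.
Therefore gamma(2) = 0.1756 (to 4 decimal places).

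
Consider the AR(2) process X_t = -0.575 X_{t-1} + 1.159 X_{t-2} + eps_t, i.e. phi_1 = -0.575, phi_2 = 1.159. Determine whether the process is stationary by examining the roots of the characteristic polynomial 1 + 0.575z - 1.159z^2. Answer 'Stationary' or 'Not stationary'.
\text{Not stationary}

The AR(p) characteristic polynomial is P(z) = 1 + 0.575z - 1.159z^2.
Stationarity requires all roots to lie outside the unit circle, i.e. |z| > 1 for every root.
Set 1 + (0.575) z + (-1.159) z^2 = 0, i.e. a z^2 + b z + c = 0 with a = -1.159, b = 0.575, c = 1.
Discriminant D = b^2 - 4ac = (0.575)^2 - 4*(-1.159)*1 = 0.330625 - (-4.636) = 4.966625.
D >= 0, so the roots are real: z = (-b +/- sqrt(D)) / (2a) = (-0.575 +/- 2.228593) / (-2.318).
  z_1 = (-0.575 + 2.228593) / (-2.318) = -0.7134,   |z_1| = 0.7134.
  z_2 = (-0.575 - 2.228593) / (-2.318) = 1.2095,   |z_2| = 1.2095.
Moduli of all roots: 0.7134, 1.2095.
All moduli strictly greater than 1? No.
Verdict: Not stationary.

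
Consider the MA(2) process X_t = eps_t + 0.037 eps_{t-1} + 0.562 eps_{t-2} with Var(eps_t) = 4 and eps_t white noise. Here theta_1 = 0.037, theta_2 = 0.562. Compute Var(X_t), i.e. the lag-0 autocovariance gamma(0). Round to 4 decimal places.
\gamma(0) = 5.2689

For an MA(q) process X_t = eps_t + sum_i theta_i eps_{t-i} with
Var(eps_t) = sigma^2, the variance is
  gamma(0) = sigma^2 * (1 + sum_i theta_i^2).
  sum_i theta_i^2 = (0.037)^2 + (0.562)^2 = 0.001369 + 0.315844 = 0.317213.
  gamma(0) = 4 * (1 + 0.317213) = 4 * 1.317213 = 5.268852, which rounds to 5.2689.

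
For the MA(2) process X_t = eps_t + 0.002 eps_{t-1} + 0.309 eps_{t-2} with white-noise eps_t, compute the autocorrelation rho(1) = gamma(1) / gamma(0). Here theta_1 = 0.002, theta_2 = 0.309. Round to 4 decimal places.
\rho(1) = 0.0024

For an MA(q) process with theta_0 = 1, the autocovariance is
  gamma(k) = sigma^2 * sum_{i=0..q-k} theta_i * theta_{i+k},
and rho(k) = gamma(k) / gamma(0). Sigma^2 cancels.
  numerator   = (1)*(0.002) + (0.002)*(0.309) = 0.002618.
  denominator = (1)^2 + (0.002)^2 + (0.309)^2 = 1.095485.
  rho(1) = 0.002618 / 1.095485 = 0.0024.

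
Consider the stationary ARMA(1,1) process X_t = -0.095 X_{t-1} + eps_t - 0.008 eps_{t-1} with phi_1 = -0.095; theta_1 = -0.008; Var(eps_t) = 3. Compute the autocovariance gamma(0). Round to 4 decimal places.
\gamma(0) = 3.0321

Multiply the model equation by X_{t-k} and take expectations. With theta_0 = psi_0 = 1 and psi_j the MA(infinity) weights, this gives
  gamma(k) - sum_i phi_i gamma(k-i) = c_k,
  c_k = sigma^2 * sum_{j=k..q} theta_j psi_{j-k}   (c_k = 0 for k > q),
using gamma(-m) = gamma(m).
psi-weights needed (psi_j = theta_j + sum_i phi_i psi_{j-i}):
  psi_1 = theta_1 + phi_1 = -0.008 + (-0.095) = -0.103
Right-hand sides:
  c_0 = sigma^2 (1 + theta_1 psi_1) = 3 * (1 + (-0.008)(-0.103)) = 3 * 1.000824 = 3.002472
  c_1 = sigma^2 theta_1 = 3 * (-0.008) = -0.024
  c_2 = 0
Equations for k = 0 and k = 1 (AR order 1):
  gamma(0) = phi_1 gamma(1) + c_0
  gamma(1) = phi_1 gamma(0) + c_1
Substituting the second into the first: gamma(0) (1 - phi_1^2) = c_0 + phi_1 c_1, so
  gamma(0) = (c_0 + phi_1 c_1) / (1 - phi_1^2) = (3.002472 + (-0.095)(-0.024)) / (1 - (-0.095)^2) = 3.004752 / 0.990975 = 3.032117.
Therefore gamma(0) = 3.0321 (to 4 decimal places).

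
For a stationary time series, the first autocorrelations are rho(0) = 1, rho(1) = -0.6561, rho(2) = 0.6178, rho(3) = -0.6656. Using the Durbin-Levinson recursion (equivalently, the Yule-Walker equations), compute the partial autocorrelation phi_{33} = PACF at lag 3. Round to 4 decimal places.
\phi_{33} = -0.3500

The PACF at lag k is phi_{kk}, the last component of the solution
to the Yule-Walker system G_k phi = r_k where
  (G_k)_{ij} = rho(|i - j|), (r_k)_i = rho(i), i,j = 1..k.
Equivalently, Durbin-Levinson gives phi_{kk} iteratively:
  phi_{11} = rho(1)
  phi_{kk} = [rho(k) - sum_{j=1..k-1} phi_{k-1,j} rho(k-j)]
            / [1 - sum_{j=1..k-1} phi_{k-1,j} rho(j)],
  phi_{k,j} = phi_{k-1,j} - phi_{kk} phi_{k-1,k-j},  j = 1..k-1.
Step k = 1:
  phi_11 = rho(1) = -0.6561.
Step k = 2:
  phi_22 = [rho(2) - phi_11 rho(1)] / [1 - phi_11 rho(1)] = [0.6178 - (-0.6561)(-0.6561)] / [1 - (-0.6561)(-0.6561)]
         = 0.18733279 / 0.56953279 = 0.328924.
  Update: phi_21 = phi_11 - phi_22 phi_11 = -0.6561 - (0.328924)(-0.6561) = -0.440293.
Step k = 3:
  phi_33 = [rho(3) - phi_21 rho(2) - phi_22 rho(1)] / [1 - phi_21 rho(1) - phi_22 rho(2)]
    numerator   = -0.6656 - (-0.440293)(0.6178) - (0.328924)(-0.6561) = -0.17778006
    denominator = 1 - (-0.440293)(-0.6561) - (0.328924)(0.6178) = 0.50791461
  phi_33 = -0.17778006 / 0.50791461 = -0.35.
Therefore phi_{33} = -0.3500.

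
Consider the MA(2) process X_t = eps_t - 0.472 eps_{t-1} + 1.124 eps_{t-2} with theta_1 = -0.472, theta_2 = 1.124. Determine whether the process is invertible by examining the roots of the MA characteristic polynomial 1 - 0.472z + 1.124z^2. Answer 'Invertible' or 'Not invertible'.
\text{Not invertible}

The MA(q) characteristic polynomial is P(z) = 1 - 0.472z + 1.124z^2.
Invertibility requires all roots to lie outside the unit circle, i.e. |z| > 1 for every root.
Set 1 + (-0.472) z + (1.124) z^2 = 0, i.e. a z^2 + b z + c = 0 with a = 1.124, b = -0.472, c = 1.
Discriminant D = b^2 - 4ac = (-0.472)^2 - 4*(1.124)*1 = 0.222784 - (4.496) = -4.273216.
D < 0, so the roots are the complex-conjugate pair z = (-b +/- i sqrt(-D)) / (2a) = 0.21 +/- 0.9196i.
For a conjugate pair |z|^2 = z * conj(z) = (product of roots) = c/a = 1/(1.124) = 0.88968, so |z| = sqrt(0.88968) = 0.9432 for both roots.
Moduli of all roots: 0.9432, 0.9432.
All moduli strictly greater than 1? No.
Verdict: Not invertible.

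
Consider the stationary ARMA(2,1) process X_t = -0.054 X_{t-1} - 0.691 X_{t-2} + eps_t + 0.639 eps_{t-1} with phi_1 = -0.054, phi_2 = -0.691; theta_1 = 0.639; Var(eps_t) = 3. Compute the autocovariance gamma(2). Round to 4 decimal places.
\gamma(2) = -5.4786

Multiply the model equation by X_{t-k} and take expectations. With theta_0 = psi_0 = 1 and psi_j the MA(infinity) weights, this gives
  gamma(k) - sum_i phi_i gamma(k-i) = c_k,
  c_k = sigma^2 * sum_{j=k..q} theta_j psi_{j-k}   (c_k = 0 for k > q),
using gamma(-m) = gamma(m).
psi-weights needed (psi_j = theta_j + sum_i phi_i psi_{j-i}):
  psi_1 = theta_1 + phi_1 = 0.639 + (-0.054) = 0.585
Right-hand sides:
  c_0 = sigma^2 (1 + theta_1 psi_1) = 3 * (1 + (0.639)(0.585)) = 3 * 1.373815 = 4.121445
  c_1 = sigma^2 theta_1 = 3 * (0.639) = 1.917
  c_2 = 0
Equations for k = 0, 1, 2 (AR order 2, c_2 = 0):
  (E0) gamma(0) = phi_1 gamma(1) + phi_2 gamma(2) + c_0
  (E1) gamma(1) = phi_1 gamma(0) + phi_2 gamma(1) + c_1
  (E2) gamma(2) = phi_1 gamma(1) + phi_2 gamma(0)
From (E1): gamma(1) = A gamma(0) + B with
  A = phi_1 / (1 - phi_2) = -0.054 / 1.691 = -0.031934,   B = c_1 / (1 - phi_2) = 1.917 / 1.691 = 1.133649.
Insert (E2) into (E0): gamma(0) (1 - phi_2^2) = phi_1 (1 + phi_2) gamma(1) + c_0.
  phi_1 (1 + phi_2) = (-0.054)(0.309) = -0.016686,   1 - phi_2^2 = 0.522519.
Replace gamma(1) by A gamma(0) + B and collect gamma(0):
  gamma(0) [0.522519 - (-0.016686)(-0.031934)] = (-0.016686)(1.133649) + 4.121445
  gamma(0) * 0.521986 = 4.102529
  gamma(0) = 4.102529 / 0.521986 = 7.859459.
  gamma(1) = A gamma(0) + B = (-0.031934)(7.859459) + (1.133649) = 0.882667.
  gamma(2) = phi_1 gamma(1) + phi_2 gamma(0) = (-0.054)(0.882667) + (-0.691)(7.859459) = -5.47855.
Therefore gamma(2) = -5.4786 (to 4 decimal places).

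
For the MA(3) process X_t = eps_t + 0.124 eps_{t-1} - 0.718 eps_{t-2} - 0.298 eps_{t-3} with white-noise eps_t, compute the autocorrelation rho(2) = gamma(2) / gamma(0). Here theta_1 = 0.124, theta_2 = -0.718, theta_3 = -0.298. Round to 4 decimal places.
\rho(2) = -0.4661

For an MA(q) process with theta_0 = 1, the autocovariance is
  gamma(k) = sigma^2 * sum_{i=0..q-k} theta_i * theta_{i+k},
and rho(k) = gamma(k) / gamma(0). Sigma^2 cancels.
  numerator   = (1)*(-0.718) + (0.124)*(-0.298) = -0.754952.
  denominator = (1)^2 + (0.124)^2 + (-0.718)^2 + (-0.298)^2 = 1.619704.
  rho(2) = -0.754952 / 1.619704 = -0.4661.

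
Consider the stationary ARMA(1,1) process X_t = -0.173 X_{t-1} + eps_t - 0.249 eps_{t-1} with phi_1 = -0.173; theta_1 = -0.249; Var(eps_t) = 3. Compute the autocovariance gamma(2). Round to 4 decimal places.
\gamma(2) = 0.2355

Multiply the model equation by X_{t-k} and take expectations. With theta_0 = psi_0 = 1 and psi_j the MA(infinity) weights, this gives
  gamma(k) - sum_i phi_i gamma(k-i) = c_k,
  c_k = sigma^2 * sum_{j=k..q} theta_j psi_{j-k}   (c_k = 0 for k > q),
using gamma(-m) = gamma(m).
psi-weights needed (psi_j = theta_j + sum_i phi_i psi_{j-i}):
  psi_1 = theta_1 + phi_1 = -0.249 + (-0.173) = -0.422
Right-hand sides:
  c_0 = sigma^2 (1 + theta_1 psi_1) = 3 * (1 + (-0.249)(-0.422)) = 3 * 1.105078 = 3.315234
  c_1 = sigma^2 theta_1 = 3 * (-0.249) = -0.747
  c_2 = 0
Equations for k = 0 and k = 1 (AR order 1):
  gamma(0) = phi_1 gamma(1) + c_0
  gamma(1) = phi_1 gamma(0) + c_1
Substituting the second into the first: gamma(0) (1 - phi_1^2) = c_0 + phi_1 c_1, so
  gamma(0) = (c_0 + phi_1 c_1) / (1 - phi_1^2) = (3.315234 + (-0.173)(-0.747)) / (1 - (-0.173)^2) = 3.444465 / 0.970071 = 3.550735.
  gamma(1) = phi_1 gamma(0) + c_1 = (-0.173)(3.550735) + (-0.747) = -1.361277.
For k = 2 (> q): gamma(2) = phi_1 gamma(1) = (-0.173)(-1.361277) = 0.235501.
Therefore gamma(2) = 0.2355 (to 4 decimal places).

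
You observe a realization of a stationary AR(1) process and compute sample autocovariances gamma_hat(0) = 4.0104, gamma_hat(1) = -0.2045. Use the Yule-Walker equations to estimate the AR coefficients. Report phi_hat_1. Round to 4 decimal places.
\hat\phi_{1} = -0.0510

The Yule-Walker equations for an AR(p) process read, in matrix form,
  Gamma_p phi = r_p,   with   (Gamma_p)_{ij} = gamma(|i - j|),
                       (r_p)_i = gamma(i),   i,j = 1..p.
Substitute the sample gammas (Toeplitz matrix and right-hand side of size 1):
  Gamma_p = [[4.0104]]
  r_p     = [-0.2045]
With p = 1 this is the single equation gamma(0) phi_1 = gamma(1):
  phi_hat_1 = gamma(1) / gamma(0) = -0.2045 / 4.0104 = -0.0510.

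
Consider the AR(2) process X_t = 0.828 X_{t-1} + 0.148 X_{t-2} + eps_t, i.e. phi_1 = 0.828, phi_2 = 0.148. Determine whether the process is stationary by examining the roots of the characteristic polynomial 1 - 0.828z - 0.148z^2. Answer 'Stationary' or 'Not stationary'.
\text{Stationary}

The AR(p) characteristic polynomial is P(z) = 1 - 0.828z - 0.148z^2.
Stationarity requires all roots to lie outside the unit circle, i.e. |z| > 1 for every root.
Set 1 + (-0.828) z + (-0.148) z^2 = 0, i.e. a z^2 + b z + c = 0 with a = -0.148, b = -0.828, c = 1.
Discriminant D = b^2 - 4ac = (-0.828)^2 - 4*(-0.148)*1 = 0.685584 - (-0.592) = 1.277584.
D >= 0, so the roots are real: z = (-b +/- sqrt(D)) / (2a) = (0.828 +/- 1.130303) / (-0.296).
  z_1 = (0.828 + 1.130303) / (-0.296) = -6.6159,   |z_1| = 6.6159.
  z_2 = (0.828 - 1.130303) / (-0.296) = 1.0213,   |z_2| = 1.0213.
Moduli of all roots: 6.6159, 1.0213.
All moduli strictly greater than 1? Yes.
Verdict: Stationary.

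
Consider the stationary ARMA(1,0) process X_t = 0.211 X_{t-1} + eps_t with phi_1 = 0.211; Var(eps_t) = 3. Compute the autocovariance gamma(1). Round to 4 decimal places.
\gamma(1) = 0.6625

Multiply the model equation by X_{t-k} and take expectations. With theta_0 = psi_0 = 1 and psi_j the MA(infinity) weights, this gives
  gamma(k) - sum_i phi_i gamma(k-i) = c_k,
  c_k = sigma^2 * sum_{j=k..q} theta_j psi_{j-k}   (c_k = 0 for k > q),
using gamma(-m) = gamma(m).
Pure AR (q = 0): c_0 = sigma^2 = 3, c_k = 0 for k >= 1.
Equations for k = 0 and k = 1 (AR order 1):
  gamma(0) = phi_1 gamma(1) + c_0
  gamma(1) = phi_1 gamma(0) + c_1
Substituting the second into the first: gamma(0) (1 - phi_1^2) = c_0 + phi_1 c_1, so
  gamma(0) = c_0 / (1 - phi_1^2) = 3 / (1 - (0.211)^2) = 3 / 0.955479 = 3.139786.
  gamma(1) = phi_1 gamma(0) = (0.211)(3.139786) = 0.662495.
Therefore gamma(1) = 0.6625 (to 4 decimal places).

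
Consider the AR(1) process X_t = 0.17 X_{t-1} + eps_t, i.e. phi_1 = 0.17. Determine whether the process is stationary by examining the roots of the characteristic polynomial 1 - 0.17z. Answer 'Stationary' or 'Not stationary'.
\text{Stationary}

The AR(p) characteristic polynomial is P(z) = 1 - 0.17z.
Stationarity requires all roots to lie outside the unit circle, i.e. |z| > 1 for every root.
This is linear in z: 1 + (-0.17) z = 0  =>  z = -1/(-0.17) = 5.882353,  |z| = 5.882353.
Moduli of all roots: 5.8824.
All moduli strictly greater than 1? Yes.
Verdict: Stationary.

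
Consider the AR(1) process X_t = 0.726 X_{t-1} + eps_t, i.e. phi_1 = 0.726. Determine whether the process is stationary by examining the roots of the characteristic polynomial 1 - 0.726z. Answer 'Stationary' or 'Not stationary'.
\text{Stationary}

The AR(p) characteristic polynomial is P(z) = 1 - 0.726z.
Stationarity requires all roots to lie outside the unit circle, i.e. |z| > 1 for every root.
This is linear in z: 1 + (-0.726) z = 0  =>  z = -1/(-0.726) = 1.37741,  |z| = 1.37741.
Moduli of all roots: 1.3774.
All moduli strictly greater than 1? Yes.
Verdict: Stationary.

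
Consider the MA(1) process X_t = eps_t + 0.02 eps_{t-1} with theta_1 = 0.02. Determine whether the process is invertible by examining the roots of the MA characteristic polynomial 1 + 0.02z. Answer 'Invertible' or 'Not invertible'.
\text{Invertible}

The MA(q) characteristic polynomial is P(z) = 1 + 0.02z.
Invertibility requires all roots to lie outside the unit circle, i.e. |z| > 1 for every root.
This is linear in z: 1 + (0.02) z = 0  =>  z = -1/(0.02) = -50,  |z| = 50.
Moduli of all roots: 50.0000.
All moduli strictly greater than 1? Yes.
Verdict: Invertible.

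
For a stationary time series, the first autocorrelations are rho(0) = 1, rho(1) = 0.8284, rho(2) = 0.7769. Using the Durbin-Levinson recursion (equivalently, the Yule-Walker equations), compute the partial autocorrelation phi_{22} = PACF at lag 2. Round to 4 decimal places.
\phi_{22} = 0.2889

The PACF at lag k is phi_{kk}, the last component of the solution
to the Yule-Walker system G_k phi = r_k where
  (G_k)_{ij} = rho(|i - j|), (r_k)_i = rho(i), i,j = 1..k.
Equivalently, Durbin-Levinson gives phi_{kk} iteratively:
  phi_{11} = rho(1)
  phi_{kk} = [rho(k) - sum_{j=1..k-1} phi_{k-1,j} rho(k-j)]
            / [1 - sum_{j=1..k-1} phi_{k-1,j} rho(j)],
  phi_{k,j} = phi_{k-1,j} - phi_{kk} phi_{k-1,k-j},  j = 1..k-1.
Step k = 1:
  phi_11 = rho(1) = 0.8284.
Step k = 2:
  phi_22 = [rho(2) - phi_11 rho(1)] / [1 - phi_11 rho(1)] = [0.7769 - (0.8284)(0.8284)] / [1 - (0.8284)(0.8284)]
         = 0.09065344 / 0.31375344 = 0.2889.
Therefore phi_{22} = 0.2889.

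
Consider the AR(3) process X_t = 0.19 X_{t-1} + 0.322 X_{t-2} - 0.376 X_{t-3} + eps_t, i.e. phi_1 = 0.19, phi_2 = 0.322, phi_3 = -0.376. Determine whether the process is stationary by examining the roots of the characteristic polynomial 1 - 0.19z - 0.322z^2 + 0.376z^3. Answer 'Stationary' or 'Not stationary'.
\text{Stationary}

The AR(p) characteristic polynomial is P(z) = 1 - 0.19z - 0.322z^2 + 0.376z^3.
Stationarity requires all roots to lie outside the unit circle, i.e. |z| > 1 for every root.
Degree 3: look for a simple real root z0 first, then factor out (1 - z/z0) and solve the remaining quadratic.
Testing z0 = -1.25: P(-1.25) = 1 + (-0.19)(-1.25) + (-0.322)(-1.25)^2 + (0.376)(-1.25)^3
  = 1 + (0.2375) + (-0.503125) + (-0.734375) = 0.  So z_0 = -1.25 is a root, |z_0| = 1.25.
Divide out the factor (1 + 0.8 z) = (1 - z/z0) (since 1/z0 = -0.8):
  P(z) = (1 + 0.8 z)(1 + (-0.99) z + (0.47) z^2)
  [check: z-coef -0.99 - (-0.8) = -0.19; z^2-coef 0.47 - (-0.8)(-0.99) = -0.322; z^3-coef -(-0.8)(0.47) = 0.376.]
Remaining roots from the quadratic factor 1 + (-0.99) z + (0.47) z^2:
  Set 1 + (-0.99) z + (0.47) z^2 = 0, i.e. a z^2 + b z + c = 0 with a = 0.47, b = -0.99, c = 1.
  Discriminant D = b^2 - 4ac = (-0.99)^2 - 4*(0.47)*1 = 0.9801 - (1.88) = -0.8999.
  D < 0, so the roots are the complex-conjugate pair z = (-b +/- i sqrt(-D)) / (2a) = 1.0532 +/- 1.0092i.
  For a conjugate pair |z|^2 = z * conj(z) = (product of roots) = c/a = 1/(0.47) = 2.12766, so |z| = sqrt(2.12766) = 1.4586 for both roots.
Moduli of all roots: 1.2500, 1.4586, 1.4586.
All moduli strictly greater than 1? Yes.
Verdict: Stationary.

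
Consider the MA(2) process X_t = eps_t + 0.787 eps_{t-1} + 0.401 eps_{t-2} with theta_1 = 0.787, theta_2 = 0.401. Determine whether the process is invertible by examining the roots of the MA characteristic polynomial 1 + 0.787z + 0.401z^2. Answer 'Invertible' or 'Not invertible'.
\text{Invertible}

The MA(q) characteristic polynomial is P(z) = 1 + 0.787z + 0.401z^2.
Invertibility requires all roots to lie outside the unit circle, i.e. |z| > 1 for every root.
Set 1 + (0.787) z + (0.401) z^2 = 0, i.e. a z^2 + b z + c = 0 with a = 0.401, b = 0.787, c = 1.
Discriminant D = b^2 - 4ac = (0.787)^2 - 4*(0.401)*1 = 0.619369 - (1.604) = -0.984631.
D < 0, so the roots are the complex-conjugate pair z = (-b +/- i sqrt(-D)) / (2a) = -0.9813 +/- 1.2373i.
For a conjugate pair |z|^2 = z * conj(z) = (product of roots) = c/a = 1/(0.401) = 2.493766, so |z| = sqrt(2.493766) = 1.5792 for both roots.
Moduli of all roots: 1.5792, 1.5792.
All moduli strictly greater than 1? Yes.
Verdict: Invertible.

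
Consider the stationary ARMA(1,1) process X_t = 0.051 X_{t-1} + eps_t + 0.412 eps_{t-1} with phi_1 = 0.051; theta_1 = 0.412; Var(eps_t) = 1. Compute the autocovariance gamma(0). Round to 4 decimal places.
\gamma(0) = 1.2149

Multiply the model equation by X_{t-k} and take expectations. With theta_0 = psi_0 = 1 and psi_j the MA(infinity) weights, this gives
  gamma(k) - sum_i phi_i gamma(k-i) = c_k,
  c_k = sigma^2 * sum_{j=k..q} theta_j psi_{j-k}   (c_k = 0 for k > q),
using gamma(-m) = gamma(m).
psi-weights needed (psi_j = theta_j + sum_i phi_i psi_{j-i}):
  psi_1 = theta_1 + phi_1 = 0.412 + (0.051) = 0.463
Right-hand sides:
  c_0 = sigma^2 (1 + theta_1 psi_1) = 1 * (1 + (0.412)(0.463)) = 1 * 1.190756 = 1.190756
  c_1 = sigma^2 theta_1 = 1 * (0.412) = 0.412
  c_2 = 0
Equations for k = 0 and k = 1 (AR order 1):
  gamma(0) = phi_1 gamma(1) + c_0
  gamma(1) = phi_1 gamma(0) + c_1
Substituting the second into the first: gamma(0) (1 - phi_1^2) = c_0 + phi_1 c_1, so
  gamma(0) = (c_0 + phi_1 c_1) / (1 - phi_1^2) = (1.190756 + (0.051)(0.412)) / (1 - (0.051)^2) = 1.211768 / 0.997399 = 1.214928.
Therefore gamma(0) = 1.2149 (to 4 decimal places).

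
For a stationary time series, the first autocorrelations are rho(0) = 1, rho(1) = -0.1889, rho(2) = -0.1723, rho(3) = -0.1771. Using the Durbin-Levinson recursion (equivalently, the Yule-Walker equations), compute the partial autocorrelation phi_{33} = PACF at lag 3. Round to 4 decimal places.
\phi_{33} = -0.2800

The PACF at lag k is phi_{kk}, the last component of the solution
to the Yule-Walker system G_k phi = r_k where
  (G_k)_{ij} = rho(|i - j|), (r_k)_i = rho(i), i,j = 1..k.
Equivalently, Durbin-Levinson gives phi_{kk} iteratively:
  phi_{11} = rho(1)
  phi_{kk} = [rho(k) - sum_{j=1..k-1} phi_{k-1,j} rho(k-j)]
            / [1 - sum_{j=1..k-1} phi_{k-1,j} rho(j)],
  phi_{k,j} = phi_{k-1,j} - phi_{kk} phi_{k-1,k-j},  j = 1..k-1.
Step k = 1:
  phi_11 = rho(1) = -0.1889.
Step k = 2:
  phi_22 = [rho(2) - phi_11 rho(1)] / [1 - phi_11 rho(1)] = [-0.1723 - (-0.1889)(-0.1889)] / [1 - (-0.1889)(-0.1889)]
         = -0.20798321 / 0.96431679 = -0.215679.
  Update: phi_21 = phi_11 - phi_22 phi_11 = -0.1889 - (-0.215679)(-0.1889) = -0.229642.
Step k = 3:
  phi_33 = [rho(3) - phi_21 rho(2) - phi_22 rho(1)] / [1 - phi_21 rho(1) - phi_22 rho(2)]
    numerator   = -0.1771 - (-0.229642)(-0.1723) - (-0.215679)(-0.1889) = -0.25740911
    denominator = 1 - (-0.229642)(-0.1889) - (-0.215679)(-0.1723) = 0.91945911
  phi_33 = -0.25740911 / 0.91945911 = -0.28.
Therefore phi_{33} = -0.2800.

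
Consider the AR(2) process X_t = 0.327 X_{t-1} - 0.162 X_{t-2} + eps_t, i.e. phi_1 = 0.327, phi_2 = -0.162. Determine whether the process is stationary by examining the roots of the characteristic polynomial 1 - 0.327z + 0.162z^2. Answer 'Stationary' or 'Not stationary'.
\text{Stationary}

The AR(p) characteristic polynomial is P(z) = 1 - 0.327z + 0.162z^2.
Stationarity requires all roots to lie outside the unit circle, i.e. |z| > 1 for every root.
Set 1 + (-0.327) z + (0.162) z^2 = 0, i.e. a z^2 + b z + c = 0 with a = 0.162, b = -0.327, c = 1.
Discriminant D = b^2 - 4ac = (-0.327)^2 - 4*(0.162)*1 = 0.106929 - (0.648) = -0.541071.
D < 0, so the roots are the complex-conjugate pair z = (-b +/- i sqrt(-D)) / (2a) = 1.0093 +/- 2.2703i.
For a conjugate pair |z|^2 = z * conj(z) = (product of roots) = c/a = 1/(0.162) = 6.17284, so |z| = sqrt(6.17284) = 2.4845 for both roots.
Moduli of all roots: 2.4845, 2.4845.
All moduli strictly greater than 1? Yes.
Verdict: Stationary.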